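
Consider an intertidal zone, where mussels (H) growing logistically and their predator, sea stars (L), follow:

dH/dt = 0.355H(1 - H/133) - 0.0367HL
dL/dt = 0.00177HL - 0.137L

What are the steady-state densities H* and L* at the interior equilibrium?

From dL/dt = 0 with L > 0: 0.00177H* = 0.137, so H* = 77.4.
Substitute into dH/dt = 0: 0.355(1 - 77.4/133) = 0.0367L*.
The bracket is 0.418, giving L* = 0.148/0.0367 = 4.04.

H* ≈ 77.4, L* ≈ 4.04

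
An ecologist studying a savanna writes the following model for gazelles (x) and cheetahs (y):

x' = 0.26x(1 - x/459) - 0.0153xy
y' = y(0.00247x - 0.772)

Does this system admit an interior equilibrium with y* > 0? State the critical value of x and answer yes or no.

The predator equation gives dy/dt > 0 only when x > 0.772/0.00247 = 313.
Without the predator, x → K = 459. Since 459 > 313, the predator can invade and persist.

Threshold x = 313; K > 313, so yes, the predator persists.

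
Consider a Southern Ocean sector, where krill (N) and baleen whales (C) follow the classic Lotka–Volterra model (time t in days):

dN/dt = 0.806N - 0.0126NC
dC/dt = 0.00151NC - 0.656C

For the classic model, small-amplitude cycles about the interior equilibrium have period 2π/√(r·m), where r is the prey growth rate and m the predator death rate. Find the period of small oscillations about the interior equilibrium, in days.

Here r = 0.806 and m = 0.656, so r·m = 0.529.
ω = √0.529 = 0.727 per day, hence T = 2π/ω ≈ 8.64 days.

T ≈ 8.64 days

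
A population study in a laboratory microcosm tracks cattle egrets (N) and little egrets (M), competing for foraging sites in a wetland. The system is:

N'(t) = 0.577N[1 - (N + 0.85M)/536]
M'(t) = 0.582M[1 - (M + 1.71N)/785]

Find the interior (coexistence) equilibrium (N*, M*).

Setting both brackets to zero gives the nullclines N + 0.85M = 536 and 1.71N + M = 785.
Substituting M = 785 - 1.71N into the first: N(1 - 0.85·1.71) = 536 - 0.85·785.
So N* = -131/-0.454 = 289, and then M* = 785 - 1.71·289 = 290.

N* ≈ 289, M* ≈ 290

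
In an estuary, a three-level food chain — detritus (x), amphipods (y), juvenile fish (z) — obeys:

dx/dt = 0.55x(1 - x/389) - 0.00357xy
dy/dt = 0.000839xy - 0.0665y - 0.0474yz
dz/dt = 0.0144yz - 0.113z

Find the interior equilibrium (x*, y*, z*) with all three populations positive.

x* ≈ 369, y* ≈ 7.85, z* ≈ 5.13

From dz/dt = 0: 0.0144y* = 0.113, so y* = 7.85.
From dx/dt = 0: 0.55(1 - x*/389) = 0.00357·7.85, giving x* = 389·(1 - 0.0509) = 369.
From dy/dt = 0: 0.000839·369 - 0.0665 = 0.0474z*, so z* = 0.243/0.0474 = 5.13.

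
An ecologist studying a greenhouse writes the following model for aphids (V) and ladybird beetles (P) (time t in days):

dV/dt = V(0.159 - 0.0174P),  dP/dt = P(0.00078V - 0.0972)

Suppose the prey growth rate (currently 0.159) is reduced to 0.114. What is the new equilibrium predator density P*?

At the interior fixed point, setting dV/dt = 0 with V > 0 fixes P* = (prey growth rate)/(VP coefficient) — independent of the other coefficients.
With the change, P* = 0.114/0.0174 = 6.55; it falls from 9.14.

P* ≈ 6.55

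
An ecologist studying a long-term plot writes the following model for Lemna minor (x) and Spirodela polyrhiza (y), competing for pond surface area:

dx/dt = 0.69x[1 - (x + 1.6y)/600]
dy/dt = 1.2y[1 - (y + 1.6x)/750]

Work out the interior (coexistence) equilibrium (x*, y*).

x* ≈ 385, y* ≈ 135

Setting both brackets to zero gives the nullclines x + 1.6y = 600 and 1.6x + y = 750.
Substituting y = 750 - 1.6x into the first: x(1 - 1.6·1.6) = 600 - 1.6·750.
So x* = -600/-1.56 = 385, and then y* = 750 - 1.6·385 = 135.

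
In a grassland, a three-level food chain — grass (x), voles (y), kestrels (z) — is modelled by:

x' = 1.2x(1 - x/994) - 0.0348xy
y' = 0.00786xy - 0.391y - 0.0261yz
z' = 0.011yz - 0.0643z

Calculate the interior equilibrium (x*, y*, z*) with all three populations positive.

x* ≈ 825, y* ≈ 5.85, z* ≈ 234

From dz/dt = 0: 0.011y* = 0.0643, so y* = 5.85.
From dx/dt = 0: 1.2(1 - x*/994) = 0.0348·5.85, giving x* = 994·(1 - 0.17) = 825.
From dy/dt = 0: 0.00786·825 - 0.391 = 0.0261z*, so z* = 6.1/0.0261 = 234.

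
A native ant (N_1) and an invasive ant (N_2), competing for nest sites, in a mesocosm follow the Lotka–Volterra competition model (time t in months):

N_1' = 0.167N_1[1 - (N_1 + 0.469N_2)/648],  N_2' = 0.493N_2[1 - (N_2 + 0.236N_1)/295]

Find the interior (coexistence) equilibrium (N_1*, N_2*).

Setting both brackets to zero gives the nullclines N_1 + 0.469N_2 = 648 and 0.236N_1 + N_2 = 295.
Substituting N_2 = 295 - 0.236N_1 into the first: N_1(1 - 0.469·0.236) = 648 - 0.469·295.
So N_1* = 510/0.889 = 573, and then N_2* = 295 - 0.236·573 = 160.

N_1* ≈ 573, N_2* ≈ 160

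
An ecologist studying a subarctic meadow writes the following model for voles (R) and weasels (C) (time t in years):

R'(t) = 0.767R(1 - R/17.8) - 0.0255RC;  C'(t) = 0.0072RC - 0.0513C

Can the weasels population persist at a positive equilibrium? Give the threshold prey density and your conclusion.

The predator equation gives dC/dt > 0 only when R > 0.0513/0.0072 = 7.12.
Without the predator, R → K = 17.8. Since 17.8 > 7.12, the predator can invade and persist.

Threshold R = 7.12; K > 7.12, so yes, the predator persists.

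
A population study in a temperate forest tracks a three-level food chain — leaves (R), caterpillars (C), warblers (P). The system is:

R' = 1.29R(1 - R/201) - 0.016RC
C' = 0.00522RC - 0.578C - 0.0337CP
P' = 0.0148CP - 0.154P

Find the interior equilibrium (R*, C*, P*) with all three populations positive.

From dP/dt = 0: 0.0148C* = 0.154, so C* = 10.4.
From dR/dt = 0: 1.29(1 - R*/201) = 0.016·10.4, giving R* = 201·(1 - 0.129) = 175.
From dC/dt = 0: 0.00522·175 - 0.578 = 0.0337P*, so P* = 0.336/0.0337 = 9.96.

R* ≈ 175, C* ≈ 10.4, P* ≈ 9.96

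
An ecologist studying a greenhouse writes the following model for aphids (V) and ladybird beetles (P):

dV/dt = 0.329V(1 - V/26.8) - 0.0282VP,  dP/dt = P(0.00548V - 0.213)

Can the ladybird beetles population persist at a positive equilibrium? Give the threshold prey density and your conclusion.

Threshold V = 38.9; K < 38.9, so no, the predator goes extinct.

The predator equation gives dP/dt > 0 only when V > 0.213/0.00548 = 38.9.
Without the predator, V → K = 26.8. Since 26.8 < 38.9, the predator cannot invade.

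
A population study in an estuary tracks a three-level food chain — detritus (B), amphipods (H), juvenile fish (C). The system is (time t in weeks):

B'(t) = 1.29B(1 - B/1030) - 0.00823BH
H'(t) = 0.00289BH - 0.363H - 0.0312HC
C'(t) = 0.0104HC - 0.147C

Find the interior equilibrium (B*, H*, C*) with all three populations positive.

From dC/dt = 0: 0.0104H* = 0.147, so H* = 14.1.
From dB/dt = 0: 1.29(1 - B*/1030) = 0.00823·14.1, giving B* = 1030·(1 - 0.0902) = 937.
From dH/dt = 0: 0.00289·937 - 0.363 = 0.0312C*, so C* = 2.35/0.0312 = 75.2.

B* ≈ 937, H* ≈ 14.1, C* ≈ 75.2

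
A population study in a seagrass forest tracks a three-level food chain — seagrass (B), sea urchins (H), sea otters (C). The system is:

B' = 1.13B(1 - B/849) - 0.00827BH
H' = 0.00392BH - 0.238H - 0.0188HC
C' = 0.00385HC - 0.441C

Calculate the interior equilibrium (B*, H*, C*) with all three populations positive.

B* ≈ 137, H* ≈ 115, C* ≈ 16

From dC/dt = 0: 0.00385H* = 0.441, so H* = 115.
From dB/dt = 0: 1.13(1 - B*/849) = 0.00827·115, giving B* = 849·(1 - 0.838) = 137.
From dH/dt = 0: 0.00392·137 - 0.238 = 0.0188C*, so C* = 0.3/0.0188 = 16.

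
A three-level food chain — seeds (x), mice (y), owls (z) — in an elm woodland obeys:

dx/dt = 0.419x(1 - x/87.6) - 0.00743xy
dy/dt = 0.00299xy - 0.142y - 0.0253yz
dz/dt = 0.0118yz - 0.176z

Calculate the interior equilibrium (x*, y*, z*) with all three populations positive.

From dz/dt = 0: 0.0118y* = 0.176, so y* = 14.9.
From dx/dt = 0: 0.419(1 - x*/87.6) = 0.00743·14.9, giving x* = 87.6·(1 - 0.264) = 64.4.
From dy/dt = 0: 0.00299·64.4 - 0.142 = 0.0253z*, so z* = 0.0506/0.0253 = 2.

x* ≈ 64.4, y* ≈ 14.9, z* ≈ 2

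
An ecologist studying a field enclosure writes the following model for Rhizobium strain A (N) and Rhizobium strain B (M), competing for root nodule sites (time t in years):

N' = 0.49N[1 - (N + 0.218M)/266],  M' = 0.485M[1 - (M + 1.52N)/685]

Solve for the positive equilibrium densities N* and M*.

N* ≈ 174, M* ≈ 420

Setting both brackets to zero gives the nullclines N + 0.218M = 266 and 1.52N + M = 685.
Substituting M = 685 - 1.52N into the first: N(1 - 0.218·1.52) = 266 - 0.218·685.
So N* = 117/0.669 = 174, and then M* = 685 - 1.52·174 = 420.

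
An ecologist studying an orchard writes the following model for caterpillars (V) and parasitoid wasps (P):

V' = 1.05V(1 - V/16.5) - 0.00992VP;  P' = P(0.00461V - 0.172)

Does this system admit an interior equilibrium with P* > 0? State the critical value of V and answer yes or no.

The predator equation gives dP/dt > 0 only when V > 0.172/0.00461 = 37.3.
Without the predator, V → K = 16.5. Since 16.5 < 37.3, the predator cannot invade.

Threshold V = 37.3; K < 37.3, so no, the predator goes extinct.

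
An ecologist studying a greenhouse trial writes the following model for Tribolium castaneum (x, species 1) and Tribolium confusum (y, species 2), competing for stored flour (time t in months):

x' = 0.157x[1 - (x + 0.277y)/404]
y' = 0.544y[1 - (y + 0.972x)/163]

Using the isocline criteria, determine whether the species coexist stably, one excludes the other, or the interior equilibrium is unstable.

Compare the nullcline intercepts: K1/α12 = 404/0.277 = 1460 > K2 = 163; K2/α21 = 163/0.972 = 168 < K1 = 404.
Since the inequalities point opposite ways, species 1 can invade but species 2 cannot.

species 1 excludes species 2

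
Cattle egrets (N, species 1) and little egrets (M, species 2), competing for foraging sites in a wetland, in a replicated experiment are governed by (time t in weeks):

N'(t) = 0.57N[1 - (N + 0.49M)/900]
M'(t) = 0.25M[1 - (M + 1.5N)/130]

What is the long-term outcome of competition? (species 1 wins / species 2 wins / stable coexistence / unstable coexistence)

Compare the nullcline intercepts: K1/α12 = 900/0.49 = 1840 > K2 = 130; K2/α21 = 130/1.5 = 86.7 < K1 = 900.
Since the inequalities point opposite ways, species 1 can invade but species 2 cannot.

species 1 excludes species 2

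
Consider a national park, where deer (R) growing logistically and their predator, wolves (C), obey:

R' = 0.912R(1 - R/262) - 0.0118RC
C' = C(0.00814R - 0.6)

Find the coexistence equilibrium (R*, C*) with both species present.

From dC/dt = 0 with C > 0: 0.00814R* = 0.6, so R* = 73.7.
Substitute into dR/dt = 0: 0.912(1 - 73.7/262) = 0.0118C*.
The bracket is 0.719, giving C* = 0.655/0.0118 = 55.5.

R* ≈ 73.7, C* ≈ 55.5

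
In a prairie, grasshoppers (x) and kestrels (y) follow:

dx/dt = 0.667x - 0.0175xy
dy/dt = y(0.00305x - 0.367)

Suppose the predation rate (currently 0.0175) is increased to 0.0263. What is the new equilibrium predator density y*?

At the interior fixed point, setting dx/dt = 0 with x > 0 fixes y* = (prey growth rate)/(xy coefficient) — independent of the other coefficients.
With the change, y* = 0.667/0.0263 = 25.4; it falls from 38.1.

y* ≈ 25.4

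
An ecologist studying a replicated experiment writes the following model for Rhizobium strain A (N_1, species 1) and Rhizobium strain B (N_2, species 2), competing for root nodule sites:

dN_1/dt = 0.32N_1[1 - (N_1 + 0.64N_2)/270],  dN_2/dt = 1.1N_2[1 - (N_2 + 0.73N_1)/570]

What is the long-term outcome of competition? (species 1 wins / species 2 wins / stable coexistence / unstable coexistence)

Compare the nullcline intercepts: K1/α12 = 270/0.64 = 422 < K2 = 570; K2/α21 = 570/0.73 = 781 > K1 = 270.
Since the inequalities point opposite ways, species 2 can invade but species 1 cannot.

species 2 excludes species 1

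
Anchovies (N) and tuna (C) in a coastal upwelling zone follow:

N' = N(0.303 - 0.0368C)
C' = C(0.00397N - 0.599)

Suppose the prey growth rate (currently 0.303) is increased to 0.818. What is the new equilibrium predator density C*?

At the interior fixed point, setting dN/dt = 0 with N > 0 fixes C* = (prey growth rate)/(NC coefficient) — independent of the other coefficients.
With the change, C* = 0.818/0.0368 = 22.2; it rises from 8.23.

C* ≈ 22.2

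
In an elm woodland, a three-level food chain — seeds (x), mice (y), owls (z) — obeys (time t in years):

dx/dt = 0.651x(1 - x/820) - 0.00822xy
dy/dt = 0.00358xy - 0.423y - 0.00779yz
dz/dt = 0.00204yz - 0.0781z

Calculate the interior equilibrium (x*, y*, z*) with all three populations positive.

x* ≈ 424, y* ≈ 38.3, z* ≈ 140

From dz/dt = 0: 0.00204y* = 0.0781, so y* = 38.3.
From dx/dt = 0: 0.651(1 - x*/820) = 0.00822·38.3, giving x* = 820·(1 - 0.483) = 424.
From dy/dt = 0: 0.00358·424 - 0.423 = 0.00779z*, so z* = 1.09/0.00779 = 140.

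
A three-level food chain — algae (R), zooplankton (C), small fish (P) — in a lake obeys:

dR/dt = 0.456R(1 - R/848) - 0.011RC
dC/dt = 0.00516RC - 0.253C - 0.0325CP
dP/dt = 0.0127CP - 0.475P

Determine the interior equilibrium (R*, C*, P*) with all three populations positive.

R* ≈ 82.9, C* ≈ 37.4, P* ≈ 5.38

From dP/dt = 0: 0.0127C* = 0.475, so C* = 37.4.
From dR/dt = 0: 0.456(1 - R*/848) = 0.011·37.4, giving R* = 848·(1 - 0.902) = 82.9.
From dC/dt = 0: 0.00516·82.9 - 0.253 = 0.0325P*, so P* = 0.175/0.0325 = 5.38.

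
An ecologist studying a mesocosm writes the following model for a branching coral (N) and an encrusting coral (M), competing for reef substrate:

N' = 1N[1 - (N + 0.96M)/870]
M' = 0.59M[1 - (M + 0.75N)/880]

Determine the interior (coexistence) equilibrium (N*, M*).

N* ≈ 90, M* ≈ 812

Setting both brackets to zero gives the nullclines N + 0.96M = 870 and 0.75N + M = 880.
Substituting M = 880 - 0.75N into the first: N(1 - 0.96·0.75) = 870 - 0.96·880.
So N* = 25.2/0.28 = 90, and then M* = 880 - 0.75·90 = 812.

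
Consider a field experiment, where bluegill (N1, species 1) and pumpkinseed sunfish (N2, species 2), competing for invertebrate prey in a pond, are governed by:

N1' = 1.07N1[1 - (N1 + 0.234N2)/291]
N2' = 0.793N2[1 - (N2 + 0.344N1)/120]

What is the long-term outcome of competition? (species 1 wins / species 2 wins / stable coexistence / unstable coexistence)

stable coexistence

Compare the nullcline intercepts: K1/α12 = 291/0.234 = 1240 > K2 = 120; K2/α21 = 120/0.344 = 349 > K1 = 291.
Since both inequalities hold, each species can invade when rare, so the interior equilibrium is stable.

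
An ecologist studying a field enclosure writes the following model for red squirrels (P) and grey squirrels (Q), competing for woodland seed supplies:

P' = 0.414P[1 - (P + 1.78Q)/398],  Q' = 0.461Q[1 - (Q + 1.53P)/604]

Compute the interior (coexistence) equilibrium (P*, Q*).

P* ≈ 393, Q* ≈ 2.87

Setting both brackets to zero gives the nullclines P + 1.78Q = 398 and 1.53P + Q = 604.
Substituting Q = 604 - 1.53P into the first: P(1 - 1.78·1.53) = 398 - 1.78·604.
So P* = -677/-1.72 = 393, and then Q* = 604 - 1.53·393 = 2.87.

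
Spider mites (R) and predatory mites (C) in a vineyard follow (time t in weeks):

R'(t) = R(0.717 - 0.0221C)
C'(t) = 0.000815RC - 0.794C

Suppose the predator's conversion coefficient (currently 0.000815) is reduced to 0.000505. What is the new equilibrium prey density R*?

At the interior fixed point, setting dC/dt = 0 with C > 0 fixes R* = (predator death rate)/(RC coefficient) — independent of the other coefficients.
With the change, R* = 0.794/0.000505 = 1570; it rises from 974.

R* ≈ 1570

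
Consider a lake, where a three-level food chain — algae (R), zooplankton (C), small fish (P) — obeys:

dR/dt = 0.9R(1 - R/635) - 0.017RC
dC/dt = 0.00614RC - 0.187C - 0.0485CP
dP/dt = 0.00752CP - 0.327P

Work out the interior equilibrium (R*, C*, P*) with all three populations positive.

From dP/dt = 0: 0.00752C* = 0.327, so C* = 43.5.
From dR/dt = 0: 0.9(1 - R*/635) = 0.017·43.5, giving R* = 635·(1 - 0.821) = 113.
From dC/dt = 0: 0.00614·113 - 0.187 = 0.0485P*, so P* = 0.509/0.0485 = 10.5.

R* ≈ 113, C* ≈ 43.5, P* ≈ 10.5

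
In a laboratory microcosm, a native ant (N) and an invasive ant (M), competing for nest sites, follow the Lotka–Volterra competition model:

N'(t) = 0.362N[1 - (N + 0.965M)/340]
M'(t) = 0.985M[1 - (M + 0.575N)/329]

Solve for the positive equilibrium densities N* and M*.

N* ≈ 50.6, M* ≈ 300

Setting both brackets to zero gives the nullclines N + 0.965M = 340 and 0.575N + M = 329.
Substituting M = 329 - 0.575N into the first: N(1 - 0.965·0.575) = 340 - 0.965·329.
So N* = 22.5/0.445 = 50.6, and then M* = 329 - 0.575·50.6 = 300.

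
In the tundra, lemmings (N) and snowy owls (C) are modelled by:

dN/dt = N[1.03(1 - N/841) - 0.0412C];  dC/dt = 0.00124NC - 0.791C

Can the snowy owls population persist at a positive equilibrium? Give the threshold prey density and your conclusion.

The predator equation gives dC/dt > 0 only when N > 0.791/0.00124 = 638.
Without the predator, N → K = 841. Since 841 > 638, the predator can invade and persist.

Threshold N = 638; K > 638, so yes, the predator persists.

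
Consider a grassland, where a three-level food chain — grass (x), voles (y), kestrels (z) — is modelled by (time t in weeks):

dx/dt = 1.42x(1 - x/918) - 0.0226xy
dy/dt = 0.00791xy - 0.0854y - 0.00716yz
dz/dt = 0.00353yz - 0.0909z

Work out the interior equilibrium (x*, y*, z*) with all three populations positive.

x* ≈ 542, y* ≈ 25.8, z* ≈ 587

From dz/dt = 0: 0.00353y* = 0.0909, so y* = 25.8.
From dx/dt = 0: 1.42(1 - x*/918) = 0.0226·25.8, giving x* = 918·(1 - 0.41) = 542.
From dy/dt = 0: 0.00791·542 - 0.0854 = 0.00716z*, so z* = 4.2/0.00716 = 587.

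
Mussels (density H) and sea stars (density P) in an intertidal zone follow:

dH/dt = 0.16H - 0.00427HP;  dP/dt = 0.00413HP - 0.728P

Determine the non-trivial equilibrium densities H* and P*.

H* ≈ 176, P* ≈ 37.5

Set dP/dt = 0 with P > 0: 0.00413H - 0.728 = 0, so H* = 0.728/0.00413 = 176.
Set dH/dt = 0 with H > 0: 0.16 - 0.00427P = 0, so P* = 0.16/0.00427 = 37.5.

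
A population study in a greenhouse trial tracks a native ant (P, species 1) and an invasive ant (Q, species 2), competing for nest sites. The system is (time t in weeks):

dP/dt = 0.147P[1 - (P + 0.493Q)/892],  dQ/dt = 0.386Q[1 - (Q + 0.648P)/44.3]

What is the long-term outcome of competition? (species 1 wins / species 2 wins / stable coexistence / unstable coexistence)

species 1 excludes species 2

Compare the nullcline intercepts: K1/α12 = 892/0.493 = 1810 > K2 = 44.3; K2/α21 = 44.3/0.648 = 68.4 < K1 = 892.
Since the inequalities point opposite ways, species 1 can invade but species 2 cannot.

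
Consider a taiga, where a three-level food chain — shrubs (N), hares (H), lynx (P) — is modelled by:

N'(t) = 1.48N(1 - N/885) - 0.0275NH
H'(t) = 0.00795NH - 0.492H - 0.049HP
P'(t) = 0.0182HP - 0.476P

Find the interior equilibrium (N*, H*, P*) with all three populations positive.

N* ≈ 455, H* ≈ 26.2, P* ≈ 63.8

From dP/dt = 0: 0.0182H* = 0.476, so H* = 26.2.
From dN/dt = 0: 1.48(1 - N*/885) = 0.0275·26.2, giving N* = 885·(1 - 0.486) = 455.
From dH/dt = 0: 0.00795·455 - 0.492 = 0.049P*, so P* = 3.12/0.049 = 63.8.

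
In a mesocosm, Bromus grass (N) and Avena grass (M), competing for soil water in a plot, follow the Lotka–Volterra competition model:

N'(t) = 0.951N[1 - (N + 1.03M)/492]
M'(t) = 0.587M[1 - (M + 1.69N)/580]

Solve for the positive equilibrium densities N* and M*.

N* ≈ 142, M* ≈ 340

Setting both brackets to zero gives the nullclines N + 1.03M = 492 and 1.69N + M = 580.
Substituting M = 580 - 1.69N into the first: N(1 - 1.03·1.69) = 492 - 1.03·580.
So N* = -105/-0.741 = 142, and then M* = 580 - 1.69·142 = 340.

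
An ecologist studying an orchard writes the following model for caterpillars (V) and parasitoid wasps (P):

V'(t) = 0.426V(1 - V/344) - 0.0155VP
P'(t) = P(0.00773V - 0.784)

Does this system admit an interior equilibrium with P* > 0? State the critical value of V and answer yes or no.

Threshold V = 101; K > 101, so yes, the predator persists.

The predator equation gives dP/dt > 0 only when V > 0.784/0.00773 = 101.
Without the predator, V → K = 344. Since 344 > 101, the predator can invade and persist.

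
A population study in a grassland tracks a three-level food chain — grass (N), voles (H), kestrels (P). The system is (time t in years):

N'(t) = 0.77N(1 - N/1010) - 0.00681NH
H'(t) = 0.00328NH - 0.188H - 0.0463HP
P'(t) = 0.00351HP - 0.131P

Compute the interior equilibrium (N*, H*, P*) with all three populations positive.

N* ≈ 677, H* ≈ 37.3, P* ≈ 43.9

From dP/dt = 0: 0.00351H* = 0.131, so H* = 37.3.
From dN/dt = 0: 0.77(1 - N*/1010) = 0.00681·37.3, giving N* = 1010·(1 - 0.33) = 677.
From dH/dt = 0: 0.00328·677 - 0.188 = 0.0463P*, so P* = 2.03/0.0463 = 43.9.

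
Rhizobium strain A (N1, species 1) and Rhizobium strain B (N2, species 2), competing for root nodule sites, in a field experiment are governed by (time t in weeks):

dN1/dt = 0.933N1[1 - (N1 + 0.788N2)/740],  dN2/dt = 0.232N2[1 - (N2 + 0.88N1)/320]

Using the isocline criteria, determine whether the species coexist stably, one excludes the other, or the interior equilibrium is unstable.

Compare the nullcline intercepts: K1/α12 = 740/0.788 = 939 > K2 = 320; K2/α21 = 320/0.88 = 364 < K1 = 740.
Since the inequalities point opposite ways, species 1 can invade but species 2 cannot.

species 1 excludes species 2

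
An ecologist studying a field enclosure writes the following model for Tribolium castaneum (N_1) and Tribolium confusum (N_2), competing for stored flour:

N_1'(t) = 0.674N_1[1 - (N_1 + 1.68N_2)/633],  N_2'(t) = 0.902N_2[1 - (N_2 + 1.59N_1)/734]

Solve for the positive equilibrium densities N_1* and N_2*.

Setting both brackets to zero gives the nullclines N_1 + 1.68N_2 = 633 and 1.59N_1 + N_2 = 734.
Substituting N_2 = 734 - 1.59N_1 into the first: N_1(1 - 1.68·1.59) = 633 - 1.68·734.
So N_1* = -600/-1.67 = 359, and then N_2* = 734 - 1.59·359 = 163.

N_1* ≈ 359, N_2* ≈ 163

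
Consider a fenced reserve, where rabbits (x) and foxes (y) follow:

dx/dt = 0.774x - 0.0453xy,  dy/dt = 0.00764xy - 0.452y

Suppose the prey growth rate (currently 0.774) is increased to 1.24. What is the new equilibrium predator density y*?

At the interior fixed point, setting dx/dt = 0 with x > 0 fixes y* = (prey growth rate)/(xy coefficient) — independent of the other coefficients.
With the change, y* = 1.24/0.0453 = 27.4; it rises from 17.1.

y* ≈ 27.4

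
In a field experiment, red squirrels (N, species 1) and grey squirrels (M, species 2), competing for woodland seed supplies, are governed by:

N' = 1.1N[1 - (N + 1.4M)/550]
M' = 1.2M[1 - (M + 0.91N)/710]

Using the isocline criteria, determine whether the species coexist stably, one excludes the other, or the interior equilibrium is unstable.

species 2 excludes species 1

Compare the nullcline intercepts: K1/α12 = 550/1.4 = 393 < K2 = 710; K2/α21 = 710/0.91 = 780 > K1 = 550.
Since the inequalities point opposite ways, species 2 can invade but species 1 cannot.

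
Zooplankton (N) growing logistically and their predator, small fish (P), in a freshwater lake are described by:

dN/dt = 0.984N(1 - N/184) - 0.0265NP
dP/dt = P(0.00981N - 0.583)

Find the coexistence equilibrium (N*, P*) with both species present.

From dP/dt = 0 with P > 0: 0.00981N* = 0.583, so N* = 59.4.
Substitute into dN/dt = 0: 0.984(1 - 59.4/184) = 0.0265P*.
The bracket is 0.677, giving P* = 0.666/0.0265 = 25.1.

N* ≈ 59.4, P* ≈ 25.1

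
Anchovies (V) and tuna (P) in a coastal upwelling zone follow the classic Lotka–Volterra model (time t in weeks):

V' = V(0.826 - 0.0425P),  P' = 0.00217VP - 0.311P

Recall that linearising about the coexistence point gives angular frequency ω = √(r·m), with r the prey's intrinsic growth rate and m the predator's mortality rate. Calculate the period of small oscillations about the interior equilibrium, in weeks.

Here r = 0.826 and m = 0.311, so r·m = 0.257.
ω = √0.257 = 0.507 per week, hence T = 2π/ω ≈ 12.4 weeks.

T ≈ 12.4 weeks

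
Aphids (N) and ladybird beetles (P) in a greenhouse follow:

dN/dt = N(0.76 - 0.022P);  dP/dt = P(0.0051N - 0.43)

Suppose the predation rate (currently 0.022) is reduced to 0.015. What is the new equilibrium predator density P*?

P* ≈ 50.7

At the interior fixed point, setting dN/dt = 0 with N > 0 fixes P* = (prey growth rate)/(NP coefficient) — independent of the other coefficients.
With the change, P* = 0.76/0.015 = 50.7; it rises from 34.5.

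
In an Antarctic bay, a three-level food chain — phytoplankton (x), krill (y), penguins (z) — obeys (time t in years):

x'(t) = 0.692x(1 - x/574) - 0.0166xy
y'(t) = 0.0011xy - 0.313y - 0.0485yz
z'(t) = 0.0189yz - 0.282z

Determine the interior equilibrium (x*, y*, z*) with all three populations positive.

x* ≈ 369, y* ≈ 14.9, z* ≈ 1.91

From dz/dt = 0: 0.0189y* = 0.282, so y* = 14.9.
From dx/dt = 0: 0.692(1 - x*/574) = 0.0166·14.9, giving x* = 574·(1 - 0.358) = 369.
From dy/dt = 0: 0.0011·369 - 0.313 = 0.0485z*, so z* = 0.0924/0.0485 = 1.91.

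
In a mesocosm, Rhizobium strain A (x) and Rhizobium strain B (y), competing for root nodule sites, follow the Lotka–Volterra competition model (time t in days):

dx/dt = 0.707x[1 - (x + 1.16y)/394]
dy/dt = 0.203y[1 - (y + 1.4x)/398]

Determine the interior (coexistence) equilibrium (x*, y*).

x* ≈ 108, y* ≈ 246

Setting both brackets to zero gives the nullclines x + 1.16y = 394 and 1.4x + y = 398.
Substituting y = 398 - 1.4x into the first: x(1 - 1.16·1.4) = 394 - 1.16·398.
So x* = -67.7/-0.624 = 108, and then y* = 398 - 1.4·108 = 246.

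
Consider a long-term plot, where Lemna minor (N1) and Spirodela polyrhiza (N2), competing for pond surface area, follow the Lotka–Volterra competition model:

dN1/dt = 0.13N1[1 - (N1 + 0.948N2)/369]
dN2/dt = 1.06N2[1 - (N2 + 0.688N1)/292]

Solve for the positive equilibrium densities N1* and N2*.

N1* ≈ 265, N2* ≈ 110

Setting both brackets to zero gives the nullclines N1 + 0.948N2 = 369 and 0.688N1 + N2 = 292.
Substituting N2 = 292 - 0.688N1 into the first: N1(1 - 0.948·0.688) = 369 - 0.948·292.
So N1* = 92.2/0.348 = 265, and then N2* = 292 - 0.688·265 = 110.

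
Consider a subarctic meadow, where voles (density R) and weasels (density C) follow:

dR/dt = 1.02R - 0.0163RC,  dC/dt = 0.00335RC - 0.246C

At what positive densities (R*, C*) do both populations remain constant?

R* ≈ 73.4, C* ≈ 62.6

Set dC/dt = 0 with C > 0: 0.00335R - 0.246 = 0, so R* = 0.246/0.00335 = 73.4.
Set dR/dt = 0 with R > 0: 1.02 - 0.0163C = 0, so C* = 1.02/0.0163 = 62.6.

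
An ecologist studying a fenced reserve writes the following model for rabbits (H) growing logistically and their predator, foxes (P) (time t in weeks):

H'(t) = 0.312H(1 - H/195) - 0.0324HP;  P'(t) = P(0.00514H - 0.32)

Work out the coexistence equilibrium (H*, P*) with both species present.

From dP/dt = 0 with P > 0: 0.00514H* = 0.32, so H* = 62.3.
Substitute into dH/dt = 0: 0.312(1 - 62.3/195) = 0.0324P*.
The bracket is 0.681, giving P* = 0.212/0.0324 = 6.56.

H* ≈ 62.3, P* ≈ 6.56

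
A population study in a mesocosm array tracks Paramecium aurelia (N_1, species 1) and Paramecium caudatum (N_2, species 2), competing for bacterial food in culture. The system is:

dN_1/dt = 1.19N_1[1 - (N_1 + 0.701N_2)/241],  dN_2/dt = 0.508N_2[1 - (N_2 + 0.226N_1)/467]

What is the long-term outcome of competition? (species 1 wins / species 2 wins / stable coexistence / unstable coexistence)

Compare the nullcline intercepts: K1/α12 = 241/0.701 = 344 < K2 = 467; K2/α21 = 467/0.226 = 2070 > K1 = 241.
Since the inequalities point opposite ways, species 2 can invade but species 1 cannot.

species 2 excludes species 1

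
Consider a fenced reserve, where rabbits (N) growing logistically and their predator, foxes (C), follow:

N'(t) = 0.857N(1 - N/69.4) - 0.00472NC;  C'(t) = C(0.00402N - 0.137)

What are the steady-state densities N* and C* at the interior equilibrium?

N* ≈ 34.1, C* ≈ 92.4

From dC/dt = 0 with C > 0: 0.00402N* = 0.137, so N* = 34.1.
Substitute into dN/dt = 0: 0.857(1 - 34.1/69.4) = 0.00472C*.
The bracket is 0.509, giving C* = 0.436/0.00472 = 92.4.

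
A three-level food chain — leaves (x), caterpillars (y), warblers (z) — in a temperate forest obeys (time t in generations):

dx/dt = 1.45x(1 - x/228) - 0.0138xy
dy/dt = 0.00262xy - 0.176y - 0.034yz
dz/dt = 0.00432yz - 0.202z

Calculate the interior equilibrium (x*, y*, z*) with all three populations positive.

From dz/dt = 0: 0.00432y* = 0.202, so y* = 46.8.
From dx/dt = 0: 1.45(1 - x*/228) = 0.0138·46.8, giving x* = 228·(1 - 0.445) = 127.
From dy/dt = 0: 0.00262·127 - 0.176 = 0.034z*, so z* = 0.156/0.034 = 4.57.

x* ≈ 127, y* ≈ 46.8, z* ≈ 4.57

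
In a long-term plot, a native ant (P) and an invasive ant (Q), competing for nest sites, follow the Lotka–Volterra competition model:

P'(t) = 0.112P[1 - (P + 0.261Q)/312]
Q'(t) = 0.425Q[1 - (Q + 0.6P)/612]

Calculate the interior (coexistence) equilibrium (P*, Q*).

Setting both brackets to zero gives the nullclines P + 0.261Q = 312 and 0.6P + Q = 612.
Substituting Q = 612 - 0.6P into the first: P(1 - 0.261·0.6) = 312 - 0.261·612.
So P* = 152/0.843 = 181, and then Q* = 612 - 0.6·181 = 504.

P* ≈ 181, Q* ≈ 504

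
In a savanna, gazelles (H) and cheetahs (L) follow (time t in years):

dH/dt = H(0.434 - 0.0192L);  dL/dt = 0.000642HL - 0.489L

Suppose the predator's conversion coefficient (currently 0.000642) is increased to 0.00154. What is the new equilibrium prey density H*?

At the interior fixed point, setting dL/dt = 0 with L > 0 fixes H* = (predator death rate)/(HL coefficient) — independent of the other coefficients.
With the change, H* = 0.489/0.00154 = 318; it falls from 762.

H* ≈ 318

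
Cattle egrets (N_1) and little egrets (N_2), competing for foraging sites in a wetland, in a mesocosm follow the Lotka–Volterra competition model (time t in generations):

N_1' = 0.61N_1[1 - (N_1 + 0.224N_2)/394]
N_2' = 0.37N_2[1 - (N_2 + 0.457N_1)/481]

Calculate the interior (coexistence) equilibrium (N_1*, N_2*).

N_1* ≈ 319, N_2* ≈ 335

Setting both brackets to zero gives the nullclines N_1 + 0.224N_2 = 394 and 0.457N_1 + N_2 = 481.
Substituting N_2 = 481 - 0.457N_1 into the first: N_1(1 - 0.224·0.457) = 394 - 0.224·481.
So N_1* = 286/0.898 = 319, and then N_2* = 481 - 0.457·319 = 335.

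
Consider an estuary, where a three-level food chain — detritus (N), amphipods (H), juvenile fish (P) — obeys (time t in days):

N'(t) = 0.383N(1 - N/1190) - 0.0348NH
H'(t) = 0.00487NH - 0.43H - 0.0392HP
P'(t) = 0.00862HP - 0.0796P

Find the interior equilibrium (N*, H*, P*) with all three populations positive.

N* ≈ 192, H* ≈ 9.23, P* ≈ 12.8

From dP/dt = 0: 0.00862H* = 0.0796, so H* = 9.23.
From dN/dt = 0: 0.383(1 - N*/1190) = 0.0348·9.23, giving N* = 1190·(1 - 0.839) = 192.
From dH/dt = 0: 0.00487·192 - 0.43 = 0.0392P*, so P* = 0.503/0.0392 = 12.8.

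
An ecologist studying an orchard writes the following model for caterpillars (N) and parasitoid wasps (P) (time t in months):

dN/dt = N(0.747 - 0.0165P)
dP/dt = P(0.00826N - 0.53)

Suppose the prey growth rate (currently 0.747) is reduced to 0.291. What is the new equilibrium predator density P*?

At the interior fixed point, setting dN/dt = 0 with N > 0 fixes P* = (prey growth rate)/(NP coefficient) — independent of the other coefficients.
With the change, P* = 0.291/0.0165 = 17.6; it falls from 45.3.

P* ≈ 17.6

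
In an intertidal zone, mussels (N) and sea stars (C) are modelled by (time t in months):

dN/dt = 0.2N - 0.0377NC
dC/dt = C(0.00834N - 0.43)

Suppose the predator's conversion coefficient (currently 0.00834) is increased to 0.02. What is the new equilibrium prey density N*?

At the interior fixed point, setting dC/dt = 0 with C > 0 fixes N* = (predator death rate)/(NC coefficient) — independent of the other coefficients.
With the change, N* = 0.43/0.02 = 21.5; it falls from 51.6.

N* ≈ 21.5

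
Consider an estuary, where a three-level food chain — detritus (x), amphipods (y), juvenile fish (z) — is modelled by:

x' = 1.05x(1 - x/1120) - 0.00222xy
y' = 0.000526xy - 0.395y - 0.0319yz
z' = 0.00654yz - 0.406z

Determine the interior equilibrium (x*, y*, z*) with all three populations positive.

x* ≈ 973, y* ≈ 62.1, z* ≈ 3.66

From dz/dt = 0: 0.00654y* = 0.406, so y* = 62.1.
From dx/dt = 0: 1.05(1 - x*/1120) = 0.00222·62.1, giving x* = 1120·(1 - 0.131) = 973.
From dy/dt = 0: 0.000526·973 - 0.395 = 0.0319z*, so z* = 0.117/0.0319 = 3.66.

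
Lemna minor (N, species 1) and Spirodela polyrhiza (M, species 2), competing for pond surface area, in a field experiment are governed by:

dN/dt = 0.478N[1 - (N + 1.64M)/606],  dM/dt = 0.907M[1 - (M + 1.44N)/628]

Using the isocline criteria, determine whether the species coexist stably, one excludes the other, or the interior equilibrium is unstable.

unstable coexistence (outcome depends on initial conditions)

Compare the nullcline intercepts: K1/α12 = 606/1.64 = 370 < K2 = 628; K2/α21 = 628/1.44 = 436 < K1 = 606.
Since both are reversed, neither can invade when rare; the interior point is a saddle.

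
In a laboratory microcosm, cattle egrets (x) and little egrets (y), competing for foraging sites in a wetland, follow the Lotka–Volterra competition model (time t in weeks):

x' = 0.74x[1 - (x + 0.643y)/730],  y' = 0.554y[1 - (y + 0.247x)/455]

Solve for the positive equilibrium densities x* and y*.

Setting both brackets to zero gives the nullclines x + 0.643y = 730 and 0.247x + y = 455.
Substituting y = 455 - 0.247x into the first: x(1 - 0.643·0.247) = 730 - 0.643·455.
So x* = 437/0.841 = 520, and then y* = 455 - 0.247·520 = 327.

x* ≈ 520, y* ≈ 327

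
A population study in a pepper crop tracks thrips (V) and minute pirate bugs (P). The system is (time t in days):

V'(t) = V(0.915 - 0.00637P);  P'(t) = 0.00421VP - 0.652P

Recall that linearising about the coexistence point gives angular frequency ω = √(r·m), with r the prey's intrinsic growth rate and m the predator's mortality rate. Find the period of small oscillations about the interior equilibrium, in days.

T ≈ 8.13 days

Here r = 0.915 and m = 0.652, so r·m = 0.597.
ω = √0.597 = 0.772 per day, hence T = 2π/ω ≈ 8.13 days.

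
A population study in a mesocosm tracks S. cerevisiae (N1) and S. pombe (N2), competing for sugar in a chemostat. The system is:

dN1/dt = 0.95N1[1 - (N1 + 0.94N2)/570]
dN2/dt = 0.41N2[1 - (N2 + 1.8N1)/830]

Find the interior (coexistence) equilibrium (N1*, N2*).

Setting both brackets to zero gives the nullclines N1 + 0.94N2 = 570 and 1.8N1 + N2 = 830.
Substituting N2 = 830 - 1.8N1 into the first: N1(1 - 0.94·1.8) = 570 - 0.94·830.
So N1* = -210/-0.692 = 304, and then N2* = 830 - 1.8·304 = 283.

N1* ≈ 304, N2* ≈ 283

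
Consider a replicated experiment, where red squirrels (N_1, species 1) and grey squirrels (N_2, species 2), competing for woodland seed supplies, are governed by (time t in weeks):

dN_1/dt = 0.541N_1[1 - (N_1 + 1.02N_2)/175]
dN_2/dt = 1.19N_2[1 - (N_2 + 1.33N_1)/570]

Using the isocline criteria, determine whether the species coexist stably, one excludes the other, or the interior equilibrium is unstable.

species 2 excludes species 1

Compare the nullcline intercepts: K1/α12 = 175/1.02 = 172 < K2 = 570; K2/α21 = 570/1.33 = 429 > K1 = 175.
Since the inequalities point opposite ways, species 2 can invade but species 1 cannot.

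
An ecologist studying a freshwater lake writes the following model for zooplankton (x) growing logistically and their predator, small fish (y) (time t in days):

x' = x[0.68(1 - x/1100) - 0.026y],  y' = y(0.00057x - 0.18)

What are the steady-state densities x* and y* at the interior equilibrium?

From dy/dt = 0 with y > 0: 0.00057x* = 0.18, so x* = 316.
Substitute into dx/dt = 0: 0.68(1 - 316/1100) = 0.026y*.
The bracket is 0.713, giving y* = 0.485/0.026 = 18.6.

x* ≈ 316, y* ≈ 18.6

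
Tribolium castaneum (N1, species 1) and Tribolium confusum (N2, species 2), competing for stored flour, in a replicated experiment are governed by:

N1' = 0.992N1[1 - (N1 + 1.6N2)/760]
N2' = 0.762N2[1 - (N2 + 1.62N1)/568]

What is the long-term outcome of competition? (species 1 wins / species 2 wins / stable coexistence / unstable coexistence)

Compare the nullcline intercepts: K1/α12 = 760/1.6 = 475 < K2 = 568; K2/α21 = 568/1.62 = 351 < K1 = 760.
Since both are reversed, neither can invade when rare; the interior point is a saddle.

unstable coexistence (outcome depends on initial conditions)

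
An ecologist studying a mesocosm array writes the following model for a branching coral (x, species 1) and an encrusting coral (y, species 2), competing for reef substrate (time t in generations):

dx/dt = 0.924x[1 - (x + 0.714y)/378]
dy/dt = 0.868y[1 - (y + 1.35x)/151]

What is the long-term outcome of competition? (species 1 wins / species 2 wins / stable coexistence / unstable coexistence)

Compare the nullcline intercepts: K1/α12 = 378/0.714 = 529 > K2 = 151; K2/α21 = 151/1.35 = 112 < K1 = 378.
Since the inequalities point opposite ways, species 1 can invade but species 2 cannot.

species 1 excludes species 2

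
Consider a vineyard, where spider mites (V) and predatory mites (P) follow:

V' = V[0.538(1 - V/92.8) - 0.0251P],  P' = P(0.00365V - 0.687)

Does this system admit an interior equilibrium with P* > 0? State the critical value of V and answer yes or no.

The predator equation gives dP/dt > 0 only when V > 0.687/0.00365 = 188.
Without the predator, V → K = 92.8. Since 92.8 < 188, the predator cannot invade.

Threshold V = 188; K < 188, so no, the predator goes extinct.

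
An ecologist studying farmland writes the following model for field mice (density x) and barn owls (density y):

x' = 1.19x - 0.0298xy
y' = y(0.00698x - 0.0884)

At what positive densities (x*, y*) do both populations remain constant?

Set dy/dt = 0 with y > 0: 0.00698x - 0.0884 = 0, so x* = 0.0884/0.00698 = 12.7.
Set dx/dt = 0 with x > 0: 1.19 - 0.0298y = 0, so y* = 1.19/0.0298 = 39.9.

x* ≈ 12.7, y* ≈ 39.9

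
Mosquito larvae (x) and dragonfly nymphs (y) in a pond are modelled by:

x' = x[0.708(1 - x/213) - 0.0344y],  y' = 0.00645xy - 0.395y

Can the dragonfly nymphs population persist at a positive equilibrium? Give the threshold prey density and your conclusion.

The predator equation gives dy/dt > 0 only when x > 0.395/0.00645 = 61.2.
Without the predator, x → K = 213. Since 213 > 61.2, the predator can invade and persist.

Threshold x = 61.2; K > 61.2, so yes, the predator persists.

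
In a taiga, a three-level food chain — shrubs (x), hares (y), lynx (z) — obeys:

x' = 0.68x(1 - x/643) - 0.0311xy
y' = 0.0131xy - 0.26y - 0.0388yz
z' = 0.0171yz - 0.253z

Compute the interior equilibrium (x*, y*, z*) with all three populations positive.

From dz/dt = 0: 0.0171y* = 0.253, so y* = 14.8.
From dx/dt = 0: 0.68(1 - x*/643) = 0.0311·14.8, giving x* = 643·(1 - 0.677) = 208.
From dy/dt = 0: 0.0131·208 - 0.26 = 0.0388z*, so z* = 2.46/0.0388 = 63.5.

x* ≈ 208, y* ≈ 14.8, z* ≈ 63.5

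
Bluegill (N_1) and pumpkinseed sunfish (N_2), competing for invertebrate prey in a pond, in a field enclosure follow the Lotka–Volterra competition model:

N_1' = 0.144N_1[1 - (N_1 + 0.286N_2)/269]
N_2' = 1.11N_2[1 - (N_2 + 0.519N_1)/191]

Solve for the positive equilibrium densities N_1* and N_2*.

Setting both brackets to zero gives the nullclines N_1 + 0.286N_2 = 269 and 0.519N_1 + N_2 = 191.
Substituting N_2 = 191 - 0.519N_1 into the first: N_1(1 - 0.286·0.519) = 269 - 0.286·191.
So N_1* = 214/0.852 = 252, and then N_2* = 191 - 0.519·252 = 60.3.

N_1* ≈ 252, N_2* ≈ 60.3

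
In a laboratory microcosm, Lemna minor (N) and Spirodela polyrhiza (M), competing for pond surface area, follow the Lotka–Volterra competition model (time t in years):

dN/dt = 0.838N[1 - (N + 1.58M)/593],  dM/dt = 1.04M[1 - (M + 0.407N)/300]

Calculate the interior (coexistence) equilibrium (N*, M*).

N* ≈ 333, M* ≈ 164

Setting both brackets to zero gives the nullclines N + 1.58M = 593 and 0.407N + M = 300.
Substituting M = 300 - 0.407N into the first: N(1 - 1.58·0.407) = 593 - 1.58·300.
So N* = 119/0.357 = 333, and then M* = 300 - 0.407·333 = 164.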